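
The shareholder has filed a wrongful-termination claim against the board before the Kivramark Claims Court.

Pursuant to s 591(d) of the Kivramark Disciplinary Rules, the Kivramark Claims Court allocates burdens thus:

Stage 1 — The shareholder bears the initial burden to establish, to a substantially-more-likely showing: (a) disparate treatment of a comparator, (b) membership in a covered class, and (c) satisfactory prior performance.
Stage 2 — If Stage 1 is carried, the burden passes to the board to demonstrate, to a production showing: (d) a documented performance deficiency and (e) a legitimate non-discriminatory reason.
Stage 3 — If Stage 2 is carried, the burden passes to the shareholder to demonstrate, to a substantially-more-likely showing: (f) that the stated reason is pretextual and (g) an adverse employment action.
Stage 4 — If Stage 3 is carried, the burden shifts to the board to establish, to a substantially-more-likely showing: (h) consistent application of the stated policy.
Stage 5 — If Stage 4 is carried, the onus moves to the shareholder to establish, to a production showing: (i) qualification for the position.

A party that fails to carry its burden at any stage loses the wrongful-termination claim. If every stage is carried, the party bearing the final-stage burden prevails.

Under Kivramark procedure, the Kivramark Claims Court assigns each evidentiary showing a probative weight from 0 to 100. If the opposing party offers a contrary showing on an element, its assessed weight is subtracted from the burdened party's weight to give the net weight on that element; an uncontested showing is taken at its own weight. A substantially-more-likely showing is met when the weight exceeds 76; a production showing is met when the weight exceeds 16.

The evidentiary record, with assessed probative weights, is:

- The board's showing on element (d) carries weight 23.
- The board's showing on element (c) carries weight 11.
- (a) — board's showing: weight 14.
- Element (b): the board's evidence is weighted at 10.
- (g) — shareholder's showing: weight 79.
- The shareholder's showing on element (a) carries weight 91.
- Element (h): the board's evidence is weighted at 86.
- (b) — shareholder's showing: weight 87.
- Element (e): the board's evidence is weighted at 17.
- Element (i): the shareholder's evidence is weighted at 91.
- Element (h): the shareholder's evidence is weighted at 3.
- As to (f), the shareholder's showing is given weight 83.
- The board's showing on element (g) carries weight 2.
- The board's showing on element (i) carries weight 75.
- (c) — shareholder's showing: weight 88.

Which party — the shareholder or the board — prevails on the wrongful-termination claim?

Stage 1 (shareholder, a substantially-more-likely showing, weight exceeds 76): (a) net 91−14=77 > 76 — meets; (b) net 87−10=77 > 76 — meets; (c) net 88−11=77 > 76 — meets.
  Stage 1 carried; the burden shifts to the board.
Stage 2 (board, a production showing, weight exceeds 16): (d) 23 > 16 — meets; (e) 17 > 16 — meets.
  The board carries Stage 2; the shareholder now bears the burden.
Stage 3 (shareholder, a substantially-more-likely showing, weight exceeds 76): (f) 83 > 76 — meets; (g) net 79−2=77 > 76 — meets.
  The shareholder carries Stage 3; the board now bears the burden.
Stage 4 (board, a substantially-more-likely showing, weight exceeds 76): (h) net 86−3=83 > 76 — meets.
  Stage 4 is satisfied; the onus moves to the shareholder.
Stage 5 (shareholder, a production showing, weight exceeds 16): (i) net 91−75=16 ≤ 16 — fails.
  Stage 5 not carried; the shareholder fails its burden.
The board prevails.

board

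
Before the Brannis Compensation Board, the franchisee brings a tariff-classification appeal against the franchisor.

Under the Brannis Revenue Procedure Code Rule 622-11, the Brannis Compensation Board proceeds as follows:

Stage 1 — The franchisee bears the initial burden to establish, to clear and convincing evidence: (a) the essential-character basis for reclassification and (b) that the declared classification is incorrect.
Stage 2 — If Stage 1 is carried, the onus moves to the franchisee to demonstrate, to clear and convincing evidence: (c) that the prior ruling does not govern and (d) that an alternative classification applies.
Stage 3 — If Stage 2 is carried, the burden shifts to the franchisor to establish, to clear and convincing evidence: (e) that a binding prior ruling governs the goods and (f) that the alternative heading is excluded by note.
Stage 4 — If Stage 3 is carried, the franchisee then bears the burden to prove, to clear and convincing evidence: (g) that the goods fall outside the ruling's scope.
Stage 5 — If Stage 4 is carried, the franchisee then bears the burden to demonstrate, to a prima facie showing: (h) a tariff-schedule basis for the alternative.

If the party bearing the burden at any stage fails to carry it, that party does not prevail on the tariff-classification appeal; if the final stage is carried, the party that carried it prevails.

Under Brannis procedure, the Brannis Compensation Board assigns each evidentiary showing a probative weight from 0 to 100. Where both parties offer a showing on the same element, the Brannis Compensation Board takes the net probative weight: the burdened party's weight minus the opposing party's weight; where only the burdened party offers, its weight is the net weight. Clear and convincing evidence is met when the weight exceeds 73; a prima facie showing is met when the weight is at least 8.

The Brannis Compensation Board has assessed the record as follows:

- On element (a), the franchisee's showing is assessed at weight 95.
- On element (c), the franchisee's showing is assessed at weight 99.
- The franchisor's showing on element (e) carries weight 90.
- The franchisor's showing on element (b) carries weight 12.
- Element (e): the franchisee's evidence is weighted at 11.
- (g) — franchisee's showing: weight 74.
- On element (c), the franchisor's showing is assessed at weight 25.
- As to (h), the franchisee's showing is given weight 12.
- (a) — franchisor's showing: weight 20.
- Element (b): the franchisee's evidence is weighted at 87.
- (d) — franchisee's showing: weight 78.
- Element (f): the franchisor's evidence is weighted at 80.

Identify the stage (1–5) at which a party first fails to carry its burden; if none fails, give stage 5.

At Stage 1 the franchisee must meet clear and convincing evidence (weight exceeds 73): on (a) the weight is 95 less the opposing 20 gives net 75, which does exceed 73, so (a) meets the standard; on (b) the weight is 87 less the opposing 12 gives net 75, > 73, so (b) meets the standard.
  All elements met. The franchisee retains the burden for Stage 2.
At Stage 2 the franchisee must meet clear and convincing evidence (weight exceeds 73): on (c) the weight is 99 less the opposing 25 gives net 74, which does exceed 73, so (c) meets the standard; on (d) the weight is 78, which does exceed 73, so (d) meets the standard.
  All elements met. The burden passes to the franchisor.
At Stage 3 the franchisor must meet clear and convincing evidence (weight exceeds 73): on (e) the weight is 90 less the opposing 11 gives net 79, > 73, so (e) meets the standard; on (f) the weight is 80, which does exceed 73, so (f) meets the standard.
  The franchisor carries Stage 3; the franchisee now bears the burden.
At Stage 4 the franchisee must meet clear and convincing evidence (weight exceeds 73): on (g) the weight is 74, which does exceed 73, so (g) meets the standard.
  Stage 4 is satisfied; the franchisee continues to bear the burden.
At Stage 5 the franchisee must meet a prima facie showing (weight is at least 8): on (h) the weight is 12, ≥ 8, so (h) meets the standard.
  Stage 5 carried; the final stage is satisfied.
All stages carried — the franchisee prevails.

stage 5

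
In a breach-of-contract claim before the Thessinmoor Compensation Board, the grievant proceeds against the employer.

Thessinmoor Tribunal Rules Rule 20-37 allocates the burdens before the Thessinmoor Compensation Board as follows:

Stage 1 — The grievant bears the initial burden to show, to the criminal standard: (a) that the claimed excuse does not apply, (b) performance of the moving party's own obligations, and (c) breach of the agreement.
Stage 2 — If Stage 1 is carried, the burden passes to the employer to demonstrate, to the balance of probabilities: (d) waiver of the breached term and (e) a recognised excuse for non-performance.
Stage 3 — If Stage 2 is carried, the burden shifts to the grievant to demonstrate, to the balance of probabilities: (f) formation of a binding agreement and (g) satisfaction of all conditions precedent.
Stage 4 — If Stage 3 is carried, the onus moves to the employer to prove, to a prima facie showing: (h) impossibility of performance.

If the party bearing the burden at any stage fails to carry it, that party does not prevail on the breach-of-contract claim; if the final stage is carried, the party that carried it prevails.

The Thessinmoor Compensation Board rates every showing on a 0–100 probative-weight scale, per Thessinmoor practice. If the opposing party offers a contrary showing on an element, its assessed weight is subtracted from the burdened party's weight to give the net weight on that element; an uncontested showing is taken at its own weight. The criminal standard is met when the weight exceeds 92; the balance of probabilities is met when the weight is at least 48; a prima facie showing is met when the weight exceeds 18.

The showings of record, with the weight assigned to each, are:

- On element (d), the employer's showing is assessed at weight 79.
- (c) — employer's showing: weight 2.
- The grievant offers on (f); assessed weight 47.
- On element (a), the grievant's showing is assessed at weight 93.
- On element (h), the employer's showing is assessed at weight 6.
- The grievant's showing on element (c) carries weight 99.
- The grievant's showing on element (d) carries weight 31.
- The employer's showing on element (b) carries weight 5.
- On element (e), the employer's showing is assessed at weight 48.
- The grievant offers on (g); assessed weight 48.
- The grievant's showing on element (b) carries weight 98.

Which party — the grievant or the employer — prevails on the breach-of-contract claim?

employer

Stage 1 (grievant, the criminal standard, weight exceeds 92): (a) 93 > 92 — meets; (b) net 98−5=93 > 92 — meets; (c) net 99−2=97 > 92 — meets.
  Stage 1 is satisfied; the onus moves to the employer.
Stage 2 (employer, the balance of probabilities, weight is at least 48): (d) net 79−31=48 ≥ 48 — meets; (e) 48 ≥ 48 — meets.
  All elements met. The burden passes to the grievant.
Stage 3 (grievant, the balance of probabilities, weight is at least 48): (f) 47 < 48 — fails; (g) 48 ≥ 48 — meets.
  The grievant does not carry Stage 3.
So the employer prevails.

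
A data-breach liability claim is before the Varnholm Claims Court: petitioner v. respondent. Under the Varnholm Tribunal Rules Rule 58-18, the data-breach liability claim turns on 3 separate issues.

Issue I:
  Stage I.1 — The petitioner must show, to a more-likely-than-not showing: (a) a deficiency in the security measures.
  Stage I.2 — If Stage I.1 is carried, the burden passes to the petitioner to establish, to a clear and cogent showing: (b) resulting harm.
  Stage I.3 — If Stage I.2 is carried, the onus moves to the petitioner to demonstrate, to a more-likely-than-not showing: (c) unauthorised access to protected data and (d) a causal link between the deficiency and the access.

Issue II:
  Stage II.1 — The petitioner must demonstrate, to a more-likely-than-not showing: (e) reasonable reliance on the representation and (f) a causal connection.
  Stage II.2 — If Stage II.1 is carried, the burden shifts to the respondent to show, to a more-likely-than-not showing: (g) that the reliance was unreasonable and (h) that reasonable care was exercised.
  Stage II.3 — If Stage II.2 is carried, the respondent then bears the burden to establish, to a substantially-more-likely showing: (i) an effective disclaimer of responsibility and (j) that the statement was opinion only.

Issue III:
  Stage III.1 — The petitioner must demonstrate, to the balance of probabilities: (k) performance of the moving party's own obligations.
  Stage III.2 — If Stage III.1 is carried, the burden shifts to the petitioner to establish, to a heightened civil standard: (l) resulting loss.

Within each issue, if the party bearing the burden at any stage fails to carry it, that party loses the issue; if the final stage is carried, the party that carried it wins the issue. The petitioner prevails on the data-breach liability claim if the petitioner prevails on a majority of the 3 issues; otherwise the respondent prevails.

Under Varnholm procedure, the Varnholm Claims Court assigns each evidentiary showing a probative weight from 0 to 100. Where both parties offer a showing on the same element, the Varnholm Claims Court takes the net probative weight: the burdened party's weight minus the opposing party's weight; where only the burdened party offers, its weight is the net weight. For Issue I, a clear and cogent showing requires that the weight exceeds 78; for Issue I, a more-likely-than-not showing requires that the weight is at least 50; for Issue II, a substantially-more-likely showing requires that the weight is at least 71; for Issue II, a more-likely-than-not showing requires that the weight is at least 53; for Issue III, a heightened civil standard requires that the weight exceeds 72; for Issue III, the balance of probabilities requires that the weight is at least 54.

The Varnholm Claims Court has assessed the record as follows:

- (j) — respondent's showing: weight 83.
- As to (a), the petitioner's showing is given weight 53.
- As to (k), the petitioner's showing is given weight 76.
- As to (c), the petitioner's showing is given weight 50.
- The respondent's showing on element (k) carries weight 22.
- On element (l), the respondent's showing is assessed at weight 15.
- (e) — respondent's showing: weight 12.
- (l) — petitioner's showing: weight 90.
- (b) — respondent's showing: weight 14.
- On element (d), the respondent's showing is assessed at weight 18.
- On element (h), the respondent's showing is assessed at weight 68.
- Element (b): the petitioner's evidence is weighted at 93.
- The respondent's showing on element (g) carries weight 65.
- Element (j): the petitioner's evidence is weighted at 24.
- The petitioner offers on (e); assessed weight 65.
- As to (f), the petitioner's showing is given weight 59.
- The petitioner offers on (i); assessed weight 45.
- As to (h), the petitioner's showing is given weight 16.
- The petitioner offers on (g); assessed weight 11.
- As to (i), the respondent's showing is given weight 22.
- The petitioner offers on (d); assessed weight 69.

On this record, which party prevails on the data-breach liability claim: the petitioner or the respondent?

— Issue I —
Stage I.1 (petitioner, a more-likely-than-not showing, weight is at least 50): (a) 53 ≥ 50 — meets.
  Stage I.1 carried; the burden remains with the petitioner.
Stage I.2 (petitioner, a clear and cogent showing, weight exceeds 78): (b) net 93−14=79 > 78 — meets.
  Stage I.2 is satisfied; the petitioner continues to bear the burden.
Stage I.3 (petitioner, a more-likely-than-not showing, weight is at least 50): (c) 50 ≥ 50 — meets; (d) net 69−18=51 ≥ 50 — meets.
  Stage I.3 carried; the final stage is satisfied.
With every stage satisfied, the petitioner prevails on this issue.
— Issue II —
At Stage II.1 the petitioner must meet a more-likely-than-not showing (weight is at least 53): on (e) the weight is 65 less the opposing 12 gives net 53, which does reach 53, so (e) meets the standard; on (f) the weight is 59, which does reach 53, so (f) meets the standard.
  All elements met. The burden passes to the respondent.
At Stage II.2 the respondent must meet a more-likely-than-not showing (weight is at least 53): on (g) the weight is 65 less the opposing 11 gives net 54, ≥ 53, so (g) meets the standard; on (h) the weight is 68 less the opposing 16 gives net 52, < 53, so (h) does not meet the standard.
  Not every element is met, so the respondent fails to carry Stage II.2.
The petitioner prevails on this issue.
— Issue III —
Stage III.1 — burden on petitioner; standard: the balance of probabilities (weight is at least 54).
    (k): 76 − 22 = 54 ≥ 54 [met]
  All elements met. The petitioner retains the burden for Stage III.2.
Stage III.2 — burden on petitioner; standard: a heightened civil standard (weight exceeds 72).
    (l): 90 − 15 = 75 > 72 [met]
  The petitioner carries the last stage.
All stages carried — the petitioner prevails on this issue.
Per-issue: Issue I → petitioner; Issue II → petitioner; Issue III → petitioner. The petitioner must prevail on a majority of issues; overall, the petitioner prevails.

petitioner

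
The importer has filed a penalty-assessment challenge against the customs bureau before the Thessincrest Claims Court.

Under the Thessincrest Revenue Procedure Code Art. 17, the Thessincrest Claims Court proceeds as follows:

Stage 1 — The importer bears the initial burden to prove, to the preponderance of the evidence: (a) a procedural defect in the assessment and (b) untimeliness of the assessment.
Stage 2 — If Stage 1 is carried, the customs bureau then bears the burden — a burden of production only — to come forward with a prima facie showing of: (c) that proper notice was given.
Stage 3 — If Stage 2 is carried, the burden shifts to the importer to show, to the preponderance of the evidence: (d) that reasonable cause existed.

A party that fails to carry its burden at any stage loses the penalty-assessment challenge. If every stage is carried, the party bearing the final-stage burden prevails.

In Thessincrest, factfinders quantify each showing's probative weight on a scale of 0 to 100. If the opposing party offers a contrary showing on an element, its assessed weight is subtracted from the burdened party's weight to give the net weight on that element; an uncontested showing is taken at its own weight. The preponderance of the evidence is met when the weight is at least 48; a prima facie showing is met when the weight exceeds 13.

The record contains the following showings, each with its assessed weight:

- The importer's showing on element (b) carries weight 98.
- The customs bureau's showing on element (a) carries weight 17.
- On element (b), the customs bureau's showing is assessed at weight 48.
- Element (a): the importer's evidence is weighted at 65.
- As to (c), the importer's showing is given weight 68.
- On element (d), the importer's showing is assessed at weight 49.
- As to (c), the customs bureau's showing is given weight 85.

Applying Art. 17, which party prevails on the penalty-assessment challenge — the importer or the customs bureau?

importer

At Stage 1 the importer must meet the preponderance of the evidence (weight is at least 48): on (a) the weight is 65 less the opposing 17 gives net 48, which does reach 48, so (a) meets the standard; on (b) the weight is 98 less the opposing 48 gives net 50, ≥ 48, so (b) meets the standard.
  Stage 1 is satisfied; the onus moves to the customs bureau.
At Stage 2 the customs bureau must meet a prima facie showing (weight exceeds 13): on (c) the weight is 85 less the opposing 68 gives net 17, > 13, so (c) meets the standard.
  Stage 2 is satisfied; the onus moves to the importer.
At Stage 3 the importer must meet the preponderance of the evidence (weight is at least 48): on (d) the weight is 49, ≥ 48, so (d) meets the standard.
  Stage 3 carried; the final stage is satisfied.
Every stage carried; the importer prevails.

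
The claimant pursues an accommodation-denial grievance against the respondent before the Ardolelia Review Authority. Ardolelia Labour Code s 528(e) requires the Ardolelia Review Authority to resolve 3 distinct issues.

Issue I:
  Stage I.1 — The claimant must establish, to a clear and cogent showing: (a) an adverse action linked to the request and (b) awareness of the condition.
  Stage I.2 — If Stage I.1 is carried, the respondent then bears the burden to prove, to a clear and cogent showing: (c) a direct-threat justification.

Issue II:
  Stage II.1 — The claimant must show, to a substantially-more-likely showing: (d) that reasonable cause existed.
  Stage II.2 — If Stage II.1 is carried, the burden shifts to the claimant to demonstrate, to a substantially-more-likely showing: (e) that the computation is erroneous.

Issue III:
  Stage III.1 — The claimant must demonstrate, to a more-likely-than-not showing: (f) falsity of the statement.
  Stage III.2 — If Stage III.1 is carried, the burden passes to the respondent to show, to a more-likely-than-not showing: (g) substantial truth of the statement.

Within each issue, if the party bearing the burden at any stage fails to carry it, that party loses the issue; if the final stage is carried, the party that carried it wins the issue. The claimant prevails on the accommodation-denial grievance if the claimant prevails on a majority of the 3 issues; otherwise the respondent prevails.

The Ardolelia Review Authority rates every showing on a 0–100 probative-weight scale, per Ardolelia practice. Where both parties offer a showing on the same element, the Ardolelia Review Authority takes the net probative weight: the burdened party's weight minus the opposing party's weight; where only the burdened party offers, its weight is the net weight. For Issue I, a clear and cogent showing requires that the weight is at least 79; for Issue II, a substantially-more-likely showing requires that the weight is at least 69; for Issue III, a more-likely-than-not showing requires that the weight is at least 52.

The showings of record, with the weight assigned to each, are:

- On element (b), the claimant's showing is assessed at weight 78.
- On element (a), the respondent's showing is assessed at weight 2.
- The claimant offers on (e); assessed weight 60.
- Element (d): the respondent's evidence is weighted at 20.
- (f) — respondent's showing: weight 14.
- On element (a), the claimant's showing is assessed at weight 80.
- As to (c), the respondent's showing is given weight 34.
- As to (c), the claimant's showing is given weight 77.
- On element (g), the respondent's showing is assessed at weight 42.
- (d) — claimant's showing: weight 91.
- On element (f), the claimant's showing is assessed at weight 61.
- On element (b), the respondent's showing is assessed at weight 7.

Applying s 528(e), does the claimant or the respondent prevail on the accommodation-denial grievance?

— Issue I —
At Stage I.1 the claimant must meet a clear and cogent showing (weight is at least 79): on (a) the weight is 80 less the opposing 2 gives net 78, < 79, so (a) does not meet the standard; on (b) the weight is 78 less the opposing 7 gives net 71, which does not reach 79, so (b) does not meet the standard.
  The claimant does not carry Stage I.1.
So the respondent prevails on this issue.
— Issue II —
At Stage II.1 the claimant must meet a substantially-more-likely showing (weight is at least 69): on (d) the weight is 91 less the opposing 20 gives net 71, which does reach 69, so (d) meets the standard.
  Stage II.1 carried; the burden remains with the claimant.
At Stage II.2 the claimant must meet a substantially-more-likely showing (weight is at least 69): on (e) the weight is 60, which does not reach 69, so (e) does not meet the standard.
  The claimant does not carry Stage II.2.
The analysis ends at Stage II.2; the respondent prevails on this issue.
— Issue III —
Stage III.1 (claimant, a more-likely-than-not showing, weight is at least 52): (f) net 61−14=47 < 52 — fails.
  Stage III.1 not carried; the claimant fails its burden.
The respondent prevails on this issue.
Per-issue: Issue I → respondent; Issue II → respondent; Issue III → respondent. The claimant must prevail on a majority of issues; overall, the respondent prevails.

respondent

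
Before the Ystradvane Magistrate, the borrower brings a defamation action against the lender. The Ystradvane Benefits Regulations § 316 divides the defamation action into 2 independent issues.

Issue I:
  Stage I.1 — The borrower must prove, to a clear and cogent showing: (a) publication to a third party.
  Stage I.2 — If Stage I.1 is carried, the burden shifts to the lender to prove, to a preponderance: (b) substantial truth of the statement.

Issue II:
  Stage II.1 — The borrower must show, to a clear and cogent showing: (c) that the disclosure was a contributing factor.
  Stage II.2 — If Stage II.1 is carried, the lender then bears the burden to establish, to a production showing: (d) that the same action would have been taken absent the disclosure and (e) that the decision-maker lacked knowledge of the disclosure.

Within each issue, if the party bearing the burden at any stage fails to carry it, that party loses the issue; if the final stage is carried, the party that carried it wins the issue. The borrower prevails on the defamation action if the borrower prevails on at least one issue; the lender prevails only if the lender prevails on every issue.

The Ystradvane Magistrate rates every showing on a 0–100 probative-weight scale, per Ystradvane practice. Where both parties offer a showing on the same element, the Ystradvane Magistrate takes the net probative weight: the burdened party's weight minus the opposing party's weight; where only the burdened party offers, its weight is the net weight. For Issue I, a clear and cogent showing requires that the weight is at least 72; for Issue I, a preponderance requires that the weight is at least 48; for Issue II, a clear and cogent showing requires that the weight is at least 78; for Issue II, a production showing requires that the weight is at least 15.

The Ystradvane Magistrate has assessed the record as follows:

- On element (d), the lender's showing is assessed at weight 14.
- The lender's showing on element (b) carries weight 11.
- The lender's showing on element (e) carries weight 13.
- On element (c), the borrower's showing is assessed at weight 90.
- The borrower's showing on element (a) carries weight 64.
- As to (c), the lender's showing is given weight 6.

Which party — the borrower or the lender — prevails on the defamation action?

— Issue I —
At Stage I.1 the borrower must meet a clear and cogent showing (weight is at least 72): on (a) the weight is 64, < 72, so (a) does not meet the standard.
  Not every element is met, so the borrower fails to carry Stage I.1.
The analysis ends at Stage I.1; the lender prevails on this issue.
— Issue II —
Stage II.1 — burden on borrower; standard: a clear and cogent showing (weight is at least 78).
    (c): 90 − 6 = 84 ≥ 78 [met]
  All elements met. The burden passes to the lender.
Stage II.2 — burden on lender; standard: a production showing (weight is at least 15).
    (d): 14 < 15 [not met]
    (e): 13 < 15 [not met]
  Not every element is met, so the lender fails to carry Stage II.2.
The analysis ends at Stage II.2; the borrower prevails on this issue.
Per-issue: Issue I → lender; Issue II → borrower. The borrower must prevail on at least one issue; overall, the borrower prevails.

borrower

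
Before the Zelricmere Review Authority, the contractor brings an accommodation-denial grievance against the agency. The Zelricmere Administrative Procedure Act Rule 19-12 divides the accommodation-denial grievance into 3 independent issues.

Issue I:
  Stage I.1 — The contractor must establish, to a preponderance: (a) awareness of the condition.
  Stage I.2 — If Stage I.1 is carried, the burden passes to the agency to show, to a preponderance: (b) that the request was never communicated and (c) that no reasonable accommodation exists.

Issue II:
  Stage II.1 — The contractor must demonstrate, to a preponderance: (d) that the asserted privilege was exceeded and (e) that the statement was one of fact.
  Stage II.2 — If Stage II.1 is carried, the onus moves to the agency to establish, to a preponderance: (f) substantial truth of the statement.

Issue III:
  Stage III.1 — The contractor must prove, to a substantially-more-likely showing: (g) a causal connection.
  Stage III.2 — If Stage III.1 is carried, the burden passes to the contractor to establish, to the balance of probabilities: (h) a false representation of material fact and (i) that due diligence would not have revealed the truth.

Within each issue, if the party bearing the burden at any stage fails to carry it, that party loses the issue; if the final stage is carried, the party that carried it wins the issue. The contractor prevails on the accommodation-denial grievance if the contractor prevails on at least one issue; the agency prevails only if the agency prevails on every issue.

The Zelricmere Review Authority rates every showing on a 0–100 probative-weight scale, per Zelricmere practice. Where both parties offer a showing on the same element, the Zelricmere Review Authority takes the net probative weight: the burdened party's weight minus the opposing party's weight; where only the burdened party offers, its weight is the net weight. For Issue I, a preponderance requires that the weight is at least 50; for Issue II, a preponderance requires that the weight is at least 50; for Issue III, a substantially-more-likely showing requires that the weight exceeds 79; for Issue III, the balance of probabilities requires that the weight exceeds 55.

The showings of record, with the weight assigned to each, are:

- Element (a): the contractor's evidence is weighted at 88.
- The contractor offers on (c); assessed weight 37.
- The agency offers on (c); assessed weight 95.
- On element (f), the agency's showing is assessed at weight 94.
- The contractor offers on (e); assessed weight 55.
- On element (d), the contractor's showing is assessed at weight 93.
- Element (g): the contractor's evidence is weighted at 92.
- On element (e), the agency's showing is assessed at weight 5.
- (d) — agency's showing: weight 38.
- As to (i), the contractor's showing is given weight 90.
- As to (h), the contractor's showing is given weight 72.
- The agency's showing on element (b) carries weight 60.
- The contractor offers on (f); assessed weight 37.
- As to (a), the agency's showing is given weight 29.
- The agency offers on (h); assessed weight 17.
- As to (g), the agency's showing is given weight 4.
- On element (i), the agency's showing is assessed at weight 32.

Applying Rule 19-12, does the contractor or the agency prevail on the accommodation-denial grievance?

— Issue I —
Stage I.1 — burden on contractor; standard: a preponderance (weight is at least 50).
    (a): 88 − 29 = 59 ≥ 50 [met]
  The contractor carries Stage I.1; the agency now bears the burden.
Stage I.2 — burden on agency; standard: a preponderance (weight is at least 50).
    (b): 60 ≥ 50 [met]
    (c): 95 − 37 = 58 ≥ 50 [met]
  The agency carries the last stage.
All stages carried — the agency prevails on this issue.
— Issue II —
Stage II.1 (contractor, a preponderance, weight is at least 50): (d) net 93−38=55 ≥ 50 — meets; (e) net 55−5=50 ≥ 50 — meets.
  All elements met. The burden passes to the agency.
Stage II.2 (agency, a preponderance, weight is at least 50): (f) net 94−37=57 ≥ 50 — meets.
  Stage II.2 carried; the final stage is satisfied.
With every stage satisfied, the agency prevails on this issue.
— Issue III —
At Stage III.1 the contractor must meet a substantially-more-likely showing (weight exceeds 79): on (g) the weight is 92 less the opposing 4 gives net 88, > 79, so (g) meets the standard.
  Stage III.1 carried; the burden remains with the contractor.
At Stage III.2 the contractor must meet the balance of probabilities (weight exceeds 55): on (h) the weight is 72 less the opposing 17 gives net 55, which does not exceed 55, so (h) does not meet the standard; on (i) the weight is 90 less the opposing 32 gives net 58, which does exceed 55, so (i) meets the standard.
  Stage III.2 not carried; the contractor fails its burden.
The analysis ends at Stage III.2; the agency prevails on this issue.
Per-issue: Issue I → agency; Issue II → agency; Issue III → agency. The contractor must prevail on at least one issue; overall, the agency prevails.

agency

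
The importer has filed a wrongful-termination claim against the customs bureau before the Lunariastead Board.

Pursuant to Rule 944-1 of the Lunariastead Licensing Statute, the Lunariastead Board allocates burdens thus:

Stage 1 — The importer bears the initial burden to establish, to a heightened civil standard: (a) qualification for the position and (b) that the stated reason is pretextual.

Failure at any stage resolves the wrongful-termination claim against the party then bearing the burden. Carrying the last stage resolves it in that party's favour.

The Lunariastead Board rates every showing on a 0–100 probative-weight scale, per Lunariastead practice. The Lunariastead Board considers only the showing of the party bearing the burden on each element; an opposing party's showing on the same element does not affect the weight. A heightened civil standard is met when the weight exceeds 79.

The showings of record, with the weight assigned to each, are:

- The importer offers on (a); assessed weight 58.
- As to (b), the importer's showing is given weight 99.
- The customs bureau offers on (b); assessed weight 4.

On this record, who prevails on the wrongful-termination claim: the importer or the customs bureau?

At Stage 1 the importer must meet a heightened civil standard (weight exceeds 79): on (a) the weight is 58, ≤ 79, so (a) does not meet the standard; on (b) the weight is 99 (the customs bureau's 4 is given no effect), > 79, so (b) meets the standard.
  Stage 1 not carried; the importer fails its burden.
The analysis ends at Stage 1; the customs bureau prevails.

customs bureau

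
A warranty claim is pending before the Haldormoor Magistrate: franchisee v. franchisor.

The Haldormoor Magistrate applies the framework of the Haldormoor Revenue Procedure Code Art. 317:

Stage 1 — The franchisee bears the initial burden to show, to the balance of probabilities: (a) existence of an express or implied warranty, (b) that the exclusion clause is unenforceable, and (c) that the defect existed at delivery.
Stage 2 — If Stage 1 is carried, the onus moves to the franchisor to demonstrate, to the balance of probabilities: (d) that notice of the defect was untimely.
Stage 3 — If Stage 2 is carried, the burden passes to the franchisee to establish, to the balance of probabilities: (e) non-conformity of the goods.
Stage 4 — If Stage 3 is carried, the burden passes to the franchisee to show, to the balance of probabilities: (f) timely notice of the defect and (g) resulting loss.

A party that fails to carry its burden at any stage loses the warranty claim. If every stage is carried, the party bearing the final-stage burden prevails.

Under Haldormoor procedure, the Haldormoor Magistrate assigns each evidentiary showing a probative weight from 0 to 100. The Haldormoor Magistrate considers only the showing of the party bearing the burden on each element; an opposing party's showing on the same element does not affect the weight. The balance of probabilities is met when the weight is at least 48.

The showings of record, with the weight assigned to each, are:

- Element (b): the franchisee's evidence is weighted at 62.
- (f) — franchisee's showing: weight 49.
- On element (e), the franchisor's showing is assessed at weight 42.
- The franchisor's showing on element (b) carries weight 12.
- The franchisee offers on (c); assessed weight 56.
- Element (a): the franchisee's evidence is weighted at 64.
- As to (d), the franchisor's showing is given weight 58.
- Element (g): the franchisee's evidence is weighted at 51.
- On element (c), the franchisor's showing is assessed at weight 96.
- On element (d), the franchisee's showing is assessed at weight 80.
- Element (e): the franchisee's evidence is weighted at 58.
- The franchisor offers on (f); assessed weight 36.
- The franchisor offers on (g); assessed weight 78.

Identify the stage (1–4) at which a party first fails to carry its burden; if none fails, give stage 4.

stage 4

At Stage 1 the franchisee must meet the balance of probabilities (weight is at least 48): on (a) the weight is 64, which does reach 48, so (a) meets the standard; on (b) the weight is 62 (the franchisor's 12 is given no effect), ≥ 48, so (b) meets the standard; on (c) the weight is 56 (the franchisor's 96 is given no effect), which does reach 48, so (c) meets the standard.
  All elements met. The burden passes to the franchisor.
At Stage 2 the franchisor must meet the balance of probabilities (weight is at least 48): on (d) the weight is 58 (the franchisee's 80 is given no effect), which does reach 48, so (d) meets the standard.
  The franchisor carries Stage 2; the franchisee now bears the burden.
At Stage 3 the franchisee must meet the balance of probabilities (weight is at least 48): on (e) the weight is 58 (the franchisor's 42 is given no effect), ≥ 48, so (e) meets the standard.
  Stage 3 carried; the burden remains with the franchisee.
At Stage 4 the franchisee must meet the balance of probabilities (weight is at least 48): on (f) the weight is 49 (the franchisor's 36 is given no effect), which does reach 48, so (f) meets the standard; on (g) the weight is 51 (the franchisor's 78 is given no effect), which does reach 48, so (g) meets the standard.
  All elements met at the final stage.
With every stage satisfied, the franchisee prevails.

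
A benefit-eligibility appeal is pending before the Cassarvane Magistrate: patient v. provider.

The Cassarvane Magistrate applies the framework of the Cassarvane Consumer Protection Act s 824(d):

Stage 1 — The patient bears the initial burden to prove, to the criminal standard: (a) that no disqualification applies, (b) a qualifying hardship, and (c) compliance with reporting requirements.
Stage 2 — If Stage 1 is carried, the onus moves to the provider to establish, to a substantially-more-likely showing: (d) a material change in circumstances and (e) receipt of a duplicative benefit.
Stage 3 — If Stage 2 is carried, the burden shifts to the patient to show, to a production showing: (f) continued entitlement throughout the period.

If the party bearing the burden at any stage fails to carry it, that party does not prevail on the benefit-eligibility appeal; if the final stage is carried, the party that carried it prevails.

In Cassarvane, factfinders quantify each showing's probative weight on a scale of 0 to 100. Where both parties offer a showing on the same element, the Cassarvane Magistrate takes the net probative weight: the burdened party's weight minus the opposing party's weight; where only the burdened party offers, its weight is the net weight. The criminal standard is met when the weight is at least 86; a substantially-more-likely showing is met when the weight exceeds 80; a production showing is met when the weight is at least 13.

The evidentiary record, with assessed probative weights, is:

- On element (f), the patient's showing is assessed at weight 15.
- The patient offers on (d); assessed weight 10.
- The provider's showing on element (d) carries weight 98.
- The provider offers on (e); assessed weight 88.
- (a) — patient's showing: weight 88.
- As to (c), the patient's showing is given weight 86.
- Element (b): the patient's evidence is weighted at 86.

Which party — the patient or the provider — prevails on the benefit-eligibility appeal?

patient

Stage 1 (patient, the criminal standard, weight is at least 86): (a) 88 ≥ 86 — meets; (b) 86 ≥ 86 — meets; (c) 86 ≥ 86 — meets.
  Stage 1 carried; the burden shifts to the provider.
Stage 2 (provider, a substantially-more-likely showing, weight exceeds 80): (d) net 98−10=88 > 80 — meets; (e) 88 > 80 — meets.
  The provider carries Stage 2; the patient now bears the burden.
Stage 3 (patient, a production showing, weight is at least 13): (f) 15 ≥ 13 — meets.
  Stage 3 carried; the final stage is satisfied.
All stages carried — the patient prevails.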